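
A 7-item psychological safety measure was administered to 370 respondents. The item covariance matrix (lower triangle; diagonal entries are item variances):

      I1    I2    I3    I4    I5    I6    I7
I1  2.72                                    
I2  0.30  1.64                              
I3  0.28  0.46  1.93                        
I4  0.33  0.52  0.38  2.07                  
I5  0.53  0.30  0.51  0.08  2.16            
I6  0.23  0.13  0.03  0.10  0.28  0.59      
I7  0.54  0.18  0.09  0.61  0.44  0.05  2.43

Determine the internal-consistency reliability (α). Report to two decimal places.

Σσᵢ² = 2.72 + 1.64 + 1.93 + 2.07 + 2.16 + 0.59 + 2.43 = 13.54
Sum of off-diagonal covariances = 6.37
σ²_T = 13.54 + 2 × 6.37 = 26.28
α = (k/(k−1))·(1 − Σσᵢ²/σ²_T) = (7/6)·(1 − 13.54/26.28) = 0.57

α = 0.57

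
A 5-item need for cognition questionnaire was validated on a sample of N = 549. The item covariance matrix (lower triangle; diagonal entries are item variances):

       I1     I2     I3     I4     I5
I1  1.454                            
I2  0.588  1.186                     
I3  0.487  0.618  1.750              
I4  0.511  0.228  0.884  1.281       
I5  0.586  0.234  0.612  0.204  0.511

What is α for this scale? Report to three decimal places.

ΣVar(i) = 1.454 + 1.186 + 1.750 + 1.281 + 0.511 = 6.182
Sum of off-diagonal covariances = 4.952
Var(T) = 6.182 + 2 × 4.952 = 16.086
α = (k/(k−1))·(1 − ΣVar(i)/Var(T)) = (5/4)·(1 − 6.182/16.086) = 0.770

α = 0.770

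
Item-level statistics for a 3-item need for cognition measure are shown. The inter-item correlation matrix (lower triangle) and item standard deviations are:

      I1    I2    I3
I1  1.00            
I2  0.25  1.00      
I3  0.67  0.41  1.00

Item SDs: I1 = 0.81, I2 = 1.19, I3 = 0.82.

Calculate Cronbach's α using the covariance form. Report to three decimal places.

α = 0.663

Σσ²ᵢ = 0.81² + 1.19² + 0.82² = 2.7446
Covariances σ_ij = r_ij · s_i · s_j:
  σ(I1,I2) = 0.25 × 0.81 × 1.19 = 0.2410
  σ(I1,I3) = 0.67 × 0.81 × 0.82 = 0.4450
  σ(I2,I3) = 0.41 × 1.19 × 0.82 = 0.4001
σ²_T = Σσ²ᵢ + 2·Σσ_ij = 2.7446 + 2 × 1.0861 = 4.9168
α = (3/2)·(1 − 2.7446/4.9168) = 0.663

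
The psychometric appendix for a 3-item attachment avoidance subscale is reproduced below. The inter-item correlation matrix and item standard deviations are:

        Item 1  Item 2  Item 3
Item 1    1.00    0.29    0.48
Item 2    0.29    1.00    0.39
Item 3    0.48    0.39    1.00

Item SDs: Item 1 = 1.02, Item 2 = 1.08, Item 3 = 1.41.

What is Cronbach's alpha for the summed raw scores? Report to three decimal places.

Cronbach's alpha = 0.650

Σσ²ᵢ = 1.02² + 1.08² + 1.41² = 4.1949
Covariances σ_ij = r_ij · s_i · s_j:
  σ(Item 1,Item 2) = 0.29 × 1.02 × 1.08 = 0.3195
  σ(Item 1,Item 3) = 0.48 × 1.02 × 1.41 = 0.6903
  σ(Item 2,Item 3) = 0.39 × 1.08 × 1.41 = 0.5939
σ²_T = Σσ²ᵢ + 2·Σσ_ij = 4.1949 + 2 × 1.6037 = 7.4023
α = (3/2)·(1 − 4.1949/7.4023) = 0.650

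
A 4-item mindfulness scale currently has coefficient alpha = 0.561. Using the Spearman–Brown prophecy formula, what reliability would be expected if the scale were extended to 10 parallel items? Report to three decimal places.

predicted reliability = 0.762

Length factor m = 10/4 = 2.5000
α' = m·α / (1 + (m−1)·α)
   = 10/4 × 0.561 / (1 + (10/4 − 1) × 0.561)
   = 1.4025 / 1.8415 = 0.762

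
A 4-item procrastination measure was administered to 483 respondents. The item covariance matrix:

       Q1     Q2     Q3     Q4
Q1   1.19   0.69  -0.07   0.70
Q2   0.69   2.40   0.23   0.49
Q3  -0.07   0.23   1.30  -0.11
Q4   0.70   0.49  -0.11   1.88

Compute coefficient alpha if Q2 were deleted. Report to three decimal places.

Remaining items: Q1, Q3, Q4 (k = 3).
Σσ²ᵢ = 1.19 + 1.30 + 1.88 = 4.37
total variance = 4.37 + 2 × 0.52 = 5.41
α (item deleted) = (3/2)·(1 − 4.37/5.41) = 0.288

coefficient alpha = 0.288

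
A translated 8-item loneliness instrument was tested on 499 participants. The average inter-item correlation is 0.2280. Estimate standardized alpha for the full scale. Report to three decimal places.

standardized alpha = 0.703

Standardized α = k·r̄ / (1 + (k−1)·r̄) = 8 × 0.2280 / (1 + 7 × 0.2280)
  = 1.8240 / 2.5960 = 0.703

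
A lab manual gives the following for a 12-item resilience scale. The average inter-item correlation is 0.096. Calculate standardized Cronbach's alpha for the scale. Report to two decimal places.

α = 0.56

Standardized α = k·r̄ / (1 + (k−1)·r̄) = 12 × 0.096 / (1 + 11 × 0.096)
  = 1.1520 / 2.0560 = 0.56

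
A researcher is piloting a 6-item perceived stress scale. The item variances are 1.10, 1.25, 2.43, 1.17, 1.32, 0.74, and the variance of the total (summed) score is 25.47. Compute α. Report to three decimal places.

ΣVar(i) = 1.10 + 1.25 + 2.43 + 1.17 + 1.32 + 0.74 = 8.01
α = (k/(k−1))·(1 − ΣVar(i)/Var(T)) = (6/5)·(1 − 8.01/25.47) = 0.823

α = 0.823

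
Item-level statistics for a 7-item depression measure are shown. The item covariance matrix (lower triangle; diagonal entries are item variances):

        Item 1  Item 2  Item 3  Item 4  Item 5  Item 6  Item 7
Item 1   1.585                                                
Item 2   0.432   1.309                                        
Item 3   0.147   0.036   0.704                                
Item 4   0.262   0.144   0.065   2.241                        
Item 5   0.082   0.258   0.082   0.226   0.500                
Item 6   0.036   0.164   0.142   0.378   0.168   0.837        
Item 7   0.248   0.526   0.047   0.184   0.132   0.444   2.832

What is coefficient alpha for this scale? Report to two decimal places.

Σσᵢ² = 1.585 + 1.309 + 0.704 + 2.241 + 0.500 + 0.837 + 2.832 = 10.008
Sum of off-diagonal covariances = 4.203
Var(T) = 10.008 + 2 × 4.203 = 18.414
α = (k/(k−1))·(1 − Σσᵢ²/Var(T)) = (7/6)·(1 − 10.008/18.414) = 0.53

coefficient alpha = 0.53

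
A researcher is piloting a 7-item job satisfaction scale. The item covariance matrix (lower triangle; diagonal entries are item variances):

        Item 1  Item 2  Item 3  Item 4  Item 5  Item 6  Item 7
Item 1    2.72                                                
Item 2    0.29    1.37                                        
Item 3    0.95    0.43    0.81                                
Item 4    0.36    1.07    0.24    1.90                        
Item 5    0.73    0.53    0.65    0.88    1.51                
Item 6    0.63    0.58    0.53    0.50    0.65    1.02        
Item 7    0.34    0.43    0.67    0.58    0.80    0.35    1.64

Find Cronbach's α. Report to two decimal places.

Cronbach's α = 0.80

ΣVar(i) = 2.72 + 1.37 + 0.81 + 1.90 + 1.51 + 1.02 + 1.64 = 10.97
Σ_{i<j} σ_ij = 12.19
σ²_T = 10.97 + 2 × 12.19 = 35.35
α = (k/(k−1))·(1 − ΣVar(i)/σ²_T) = (7/6)·(1 − 10.97/35.35) = 0.80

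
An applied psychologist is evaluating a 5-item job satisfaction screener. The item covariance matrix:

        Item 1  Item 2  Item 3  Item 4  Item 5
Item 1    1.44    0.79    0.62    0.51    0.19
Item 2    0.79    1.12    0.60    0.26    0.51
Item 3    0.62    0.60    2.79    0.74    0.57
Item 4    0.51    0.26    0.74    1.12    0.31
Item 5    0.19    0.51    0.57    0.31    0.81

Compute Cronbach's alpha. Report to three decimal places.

α = 0.729

ΣVar(i) = 1.44 + 1.12 + 2.79 + 1.12 + 0.81 = 7.28
Sum of off-diagonal covariances = 5.10
total variance = 7.28 + 2 × 5.10 = 17.48
α = (k/(k−1))·(1 − ΣVar(i)/total variance) = (5/4)·(1 − 7.28/17.48) = 0.729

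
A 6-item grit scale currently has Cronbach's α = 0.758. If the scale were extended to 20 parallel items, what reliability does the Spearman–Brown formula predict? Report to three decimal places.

Length factor m = 20/6 = 3.3333
α' = m·α / (1 + (m−1)·α)
   = 20/6 × 0.758 / (1 + (20/6 − 1) × 0.758)
   = 2.5267 / 2.7687 = 0.913

predicted reliability = 0.913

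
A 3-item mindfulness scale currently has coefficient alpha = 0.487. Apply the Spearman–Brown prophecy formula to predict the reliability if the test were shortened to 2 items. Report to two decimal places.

Length factor m = 2/3 = 0.6667
α' = m·α / (1 − (1−m)·α)
   = 2/3 × 0.487 / (1 − (1 − 2/3) × 0.487)
   = 0.3247 / 0.8377 = 0.39

predicted reliability = 0.39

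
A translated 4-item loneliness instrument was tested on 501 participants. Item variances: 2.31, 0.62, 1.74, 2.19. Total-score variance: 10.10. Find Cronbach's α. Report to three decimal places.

Cronbach's α = 0.428

Σσ²ᵢ = 2.31 + 0.62 + 1.74 + 2.19 = 6.86
α = (k/(k−1))·(1 − Σσ²ᵢ/total variance) = (4/3)·(1 − 6.86/10.10) = 0.428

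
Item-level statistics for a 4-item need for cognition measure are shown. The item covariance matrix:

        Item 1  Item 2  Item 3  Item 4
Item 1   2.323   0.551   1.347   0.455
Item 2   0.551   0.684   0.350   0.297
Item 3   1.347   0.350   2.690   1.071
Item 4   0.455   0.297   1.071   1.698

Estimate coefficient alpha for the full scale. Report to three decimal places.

α = 0.699

Σσᵢ² = 2.323 + 0.684 + 2.690 + 1.698 = 7.395
Σ_{i<j} σ_ij = 4.071
Var(T) = 7.395 + 2 × 4.071 = 15.537
α = (k/(k−1))·(1 − Σσᵢ²/Var(T)) = (4/3)·(1 − 7.395/15.537) = 0.699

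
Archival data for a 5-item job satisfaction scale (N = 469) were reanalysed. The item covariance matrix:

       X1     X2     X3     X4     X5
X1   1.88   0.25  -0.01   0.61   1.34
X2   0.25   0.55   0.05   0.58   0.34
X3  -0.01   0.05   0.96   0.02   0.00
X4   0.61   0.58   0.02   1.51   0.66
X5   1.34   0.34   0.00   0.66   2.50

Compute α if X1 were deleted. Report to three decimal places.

Remaining items: X2, X3, X4, X5 (k = 4).
Σσ²ᵢ = 0.55 + 0.96 + 1.51 + 2.50 = 5.52
Var(T) = 5.52 + 2 × 1.65 = 8.82
α (item deleted) = (4/3)·(1 − 5.52/8.82) = 0.499

α = 0.499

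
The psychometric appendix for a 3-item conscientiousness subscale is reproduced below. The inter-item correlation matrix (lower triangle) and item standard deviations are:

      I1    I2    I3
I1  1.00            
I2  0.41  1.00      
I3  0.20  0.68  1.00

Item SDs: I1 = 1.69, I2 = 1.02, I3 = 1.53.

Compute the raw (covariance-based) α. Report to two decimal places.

α = 0.63

Σσ²ᵢ = 1.69² + 1.02² + 1.53² = 6.2374
Covariances σ_ij = r_ij · s_i · s_j:
  σ(I1,I2) = 0.41 × 1.69 × 1.02 = 0.7068
  σ(I1,I3) = 0.20 × 1.69 × 1.53 = 0.5171
  σ(I2,I3) = 0.68 × 1.02 × 1.53 = 1.0612
σ²_T = Σσ²ᵢ + 2·Σσ_ij = 6.2374 + 2 × 2.2851 = 10.8076
α = (3/2)·(1 − 6.2374/10.8076) = 0.63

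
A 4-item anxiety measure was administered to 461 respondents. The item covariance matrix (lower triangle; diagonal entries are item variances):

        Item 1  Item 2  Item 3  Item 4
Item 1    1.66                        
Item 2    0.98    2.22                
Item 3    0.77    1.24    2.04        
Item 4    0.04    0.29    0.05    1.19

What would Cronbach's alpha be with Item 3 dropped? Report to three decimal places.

α = 0.511

Remaining items: Item 1, Item 2, Item 4 (k = 3).
ΣVar(i) = 1.66 + 2.22 + 1.19 = 5.07
σ²_T = 5.07 + 2 × 1.31 = 7.69
α (item deleted) = (3/2)·(1 − 5.07/7.69) = 0.511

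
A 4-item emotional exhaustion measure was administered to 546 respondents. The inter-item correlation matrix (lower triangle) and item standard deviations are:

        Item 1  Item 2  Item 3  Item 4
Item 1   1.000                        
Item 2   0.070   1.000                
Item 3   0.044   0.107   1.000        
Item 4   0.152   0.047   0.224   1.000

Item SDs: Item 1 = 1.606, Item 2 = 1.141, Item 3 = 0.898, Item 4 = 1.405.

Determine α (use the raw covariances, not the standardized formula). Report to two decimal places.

Σσ²ᵢ = 1.606² + 1.141² + 0.898² + 1.405² = 6.6615
Covariances σ_ij = r_ij · s_i · s_j:
  σ(Item 1,Item 2) = 0.070 × 1.606 × 1.141 = 0.1283
  σ(Item 1,Item 3) = 0.044 × 1.606 × 0.898 = 0.0635
  σ(Item 1,Item 4) = 0.152 × 1.606 × 1.405 = 0.3430
  σ(Item 2,Item 3) = 0.107 × 1.141 × 0.898 = 0.1096
  σ(Item 2,Item 4) = 0.047 × 1.141 × 1.405 = 0.0753
  σ(Item 3,Item 4) = 0.224 × 0.898 × 1.405 = 0.2826
σ²_T = Σσ²ᵢ + 2·Σσ_ij = 6.6615 + 2 × 1.0023 = 8.6661
α = (4/3)·(1 − 6.6615/8.6661) = 0.31

α = 0.31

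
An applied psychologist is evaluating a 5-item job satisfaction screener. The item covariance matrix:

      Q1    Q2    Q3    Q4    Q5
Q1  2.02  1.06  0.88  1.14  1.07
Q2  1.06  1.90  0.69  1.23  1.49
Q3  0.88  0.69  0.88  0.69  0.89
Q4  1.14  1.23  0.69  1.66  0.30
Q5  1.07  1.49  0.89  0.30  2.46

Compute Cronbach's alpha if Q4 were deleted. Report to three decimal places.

α = 0.835

Remaining items: Q1, Q2, Q3, Q5 (k = 4).
Σσ²ᵢ = 2.02 + 1.90 + 0.88 + 2.46 = 7.26
σ²_total = 7.26 + 2 × 6.08 = 19.42
α (item deleted) = (4/3)·(1 − 7.26/19.42) = 0.835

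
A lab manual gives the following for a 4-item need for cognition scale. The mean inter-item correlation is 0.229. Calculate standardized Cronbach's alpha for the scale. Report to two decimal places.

α = 0.54

Standardized α = k·r̄ / (1 + (k−1)·r̄) = 4 × 0.229 / (1 + 3 × 0.229)
  = 0.9160 / 1.6870 = 0.54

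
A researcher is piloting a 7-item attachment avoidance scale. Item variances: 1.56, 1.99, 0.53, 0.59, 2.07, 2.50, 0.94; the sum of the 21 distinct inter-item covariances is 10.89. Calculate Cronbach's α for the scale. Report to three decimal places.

Σσ²ᵢ = 1.56 + 1.99 + 0.53 + 0.59 + 2.07 + 2.50 + 0.94 = 10.18
Sum of distinct covariances = 10.89
total variance = Σσ²ᵢ + 2·Σcov = 10.18 + 2 × 10.89 = 31.96
α = (7/6)·(1 − 10.18/31.96) = 0.795

α = 0.795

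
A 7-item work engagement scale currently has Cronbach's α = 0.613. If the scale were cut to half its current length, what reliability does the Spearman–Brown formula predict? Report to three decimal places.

predicted reliability = 0.442

Length factor m = 1/2
α' = m·α / (1 − (1−m)·α)
   = 1/2 × 0.613 / (1 − (1 − 1/2) × 0.613)
   = 0.3065 / 0.6935 = 0.442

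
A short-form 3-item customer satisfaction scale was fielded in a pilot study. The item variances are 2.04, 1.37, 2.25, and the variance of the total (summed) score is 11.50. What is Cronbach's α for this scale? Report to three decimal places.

α = 0.762

ΣVar(i) = 2.04 + 1.37 + 2.25 = 5.66
α = (k/(k−1))·(1 − ΣVar(i)/σ²_T) = (3/2)·(1 − 5.66/11.50) = 0.762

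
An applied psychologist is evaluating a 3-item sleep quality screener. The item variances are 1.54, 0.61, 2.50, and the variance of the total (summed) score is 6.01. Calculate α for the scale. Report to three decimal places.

Σσ²ᵢ = 1.54 + 0.61 + 2.50 = 4.65
α = (k/(k−1))·(1 − Σσ²ᵢ/total variance) = (3/2)·(1 − 4.65/6.01) = 0.339

α = 0.339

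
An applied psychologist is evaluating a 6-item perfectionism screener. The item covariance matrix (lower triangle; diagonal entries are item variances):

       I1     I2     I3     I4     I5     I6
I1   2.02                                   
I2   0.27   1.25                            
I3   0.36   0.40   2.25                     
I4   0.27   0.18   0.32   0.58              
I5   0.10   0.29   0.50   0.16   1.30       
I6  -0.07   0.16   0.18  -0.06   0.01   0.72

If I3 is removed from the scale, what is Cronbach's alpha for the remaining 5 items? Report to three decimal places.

Remaining items: I1, I2, I4, I5, I6 (k = 5).
Σσᵢ² = 2.02 + 1.25 + 0.58 + 1.30 + 0.72 = 5.87
total variance = 5.87 + 2 × 1.31 = 8.49
α (item deleted) = (5/4)·(1 − 5.87/8.49) = 0.386

α = 0.386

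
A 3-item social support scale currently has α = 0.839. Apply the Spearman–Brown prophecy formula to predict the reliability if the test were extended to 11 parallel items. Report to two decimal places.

predicted reliability = 0.95

Length factor m = 11/3 = 3.6667
α' = m·α / (1 + (m−1)·α)
   = 11/3 × 0.839 / (1 + (11/3 − 1) × 0.839)
   = 3.0763 / 3.2373 = 0.95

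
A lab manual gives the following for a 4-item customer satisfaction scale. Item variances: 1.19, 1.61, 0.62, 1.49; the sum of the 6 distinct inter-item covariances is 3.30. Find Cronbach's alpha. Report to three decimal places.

Σσ²ᵢ = 1.19 + 1.61 + 0.62 + 1.49 = 4.91
Sum of distinct covariances = 3.30
Var(T) = Σσ²ᵢ + 2·Σcov = 4.91 + 2 × 3.30 = 11.51
α = (4/3)·(1 − 4.91/11.51) = 0.765

α = 0.765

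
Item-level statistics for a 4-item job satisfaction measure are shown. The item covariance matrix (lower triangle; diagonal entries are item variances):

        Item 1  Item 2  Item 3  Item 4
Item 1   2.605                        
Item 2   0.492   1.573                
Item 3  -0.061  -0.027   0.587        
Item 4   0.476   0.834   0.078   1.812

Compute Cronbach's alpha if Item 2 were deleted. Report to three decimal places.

Cronbach's alpha = 0.247

Remaining items: Item 1, Item 3, Item 4 (k = 3).
sum of item variances = 2.605 + 0.587 + 1.812 = 5.004
σ²_T = 5.004 + 2 × 0.493 = 5.990
α (item deleted) = (3/2)·(1 − 5.004/5.990) = 0.247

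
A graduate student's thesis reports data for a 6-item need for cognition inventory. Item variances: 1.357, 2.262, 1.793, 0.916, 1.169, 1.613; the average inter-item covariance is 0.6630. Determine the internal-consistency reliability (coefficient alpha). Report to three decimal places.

ΣVar(i) = 1.357 + 2.262 + 1.793 + 0.916 + 1.169 + 1.613 = 9.110
Sum of the 15 distinct covariances = 15 × 0.6630 = 9.9450
total variance = ΣVar(i) + 2·Σcov = 9.110 + 2 × 9.9450 = 29.0000
α = (6/5)·(1 − 9.110/29.0000) = 0.823

α = 0.823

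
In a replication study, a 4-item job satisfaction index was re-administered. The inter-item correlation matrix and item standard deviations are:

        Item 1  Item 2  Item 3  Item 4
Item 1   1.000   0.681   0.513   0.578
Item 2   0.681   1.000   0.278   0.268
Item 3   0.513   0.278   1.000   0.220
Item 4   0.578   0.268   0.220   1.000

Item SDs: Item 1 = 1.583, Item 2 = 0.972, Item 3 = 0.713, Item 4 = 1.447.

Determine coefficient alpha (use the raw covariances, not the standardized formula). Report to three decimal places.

α = 0.738

Σσ²ᵢ = 1.583² + 0.972² + 0.713² + 1.447² = 6.0529
Covariances σ_ij = r_ij · s_i · s_j:
  σ(Item 1,Item 2) = 0.681 × 1.583 × 0.972 = 1.0478
  σ(Item 1,Item 3) = 0.513 × 1.583 × 0.713 = 0.5790
  σ(Item 1,Item 4) = 0.578 × 1.583 × 1.447 = 1.3240
  σ(Item 2,Item 3) = 0.278 × 0.972 × 0.713 = 0.1927
  σ(Item 2,Item 4) = 0.268 × 0.972 × 1.447 = 0.3769
  σ(Item 3,Item 4) = 0.220 × 0.713 × 1.447 = 0.2270
σ²_T = Σσ²ᵢ + 2·Σσ_ij = 6.0529 + 2 × 3.7474 = 13.5477
α = (4/3)·(1 − 6.0529/13.5477) = 0.738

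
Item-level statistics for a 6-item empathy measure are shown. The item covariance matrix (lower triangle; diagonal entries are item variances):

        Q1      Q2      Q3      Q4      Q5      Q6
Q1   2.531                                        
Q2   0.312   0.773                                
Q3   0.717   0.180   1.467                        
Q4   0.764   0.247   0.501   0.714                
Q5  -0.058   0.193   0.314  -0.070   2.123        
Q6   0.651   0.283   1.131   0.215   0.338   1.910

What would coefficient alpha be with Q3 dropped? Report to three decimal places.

α = 0.521

Remaining items: Q1, Q2, Q4, Q5, Q6 (k = 5).
sum of item variances = 2.531 + 0.773 + 0.714 + 2.123 + 1.910 = 8.051
σ²_T = 8.051 + 2 × 2.875 = 13.801
α (item deleted) = (5/4)·(1 − 8.051/13.801) = 0.521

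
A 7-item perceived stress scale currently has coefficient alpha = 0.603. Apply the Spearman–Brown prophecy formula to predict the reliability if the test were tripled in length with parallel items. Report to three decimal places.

Length factor m = 3
α' = m·α / (1 + (m−1)·α)
   = 3 × 0.603 / (1 + (3 − 1) × 0.603)
   = 1.8090 / 2.2060 = 0.820

predicted reliability = 0.820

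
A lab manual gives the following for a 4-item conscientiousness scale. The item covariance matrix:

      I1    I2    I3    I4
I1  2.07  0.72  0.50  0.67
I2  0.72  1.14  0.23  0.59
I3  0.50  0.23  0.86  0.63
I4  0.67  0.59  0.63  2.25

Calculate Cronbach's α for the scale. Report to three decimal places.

Σσᵢ² = 2.07 + 1.14 + 0.86 + 2.25 = 6.32
Sum of off-diagonal covariances = 3.34
Var(T) = 6.32 + 2 × 3.34 = 13.00
α = (k/(k−1))·(1 − Σσᵢ²/Var(T)) = (4/3)·(1 − 6.32/13.00) = 0.685

α = 0.685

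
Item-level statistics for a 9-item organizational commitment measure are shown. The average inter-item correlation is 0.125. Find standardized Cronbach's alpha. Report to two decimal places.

standardized Cronbach's alpha = 0.56

Standardized α = k·r̄ / (1 + (k−1)·r̄) = 9 × 0.125 / (1 + 8 × 0.125)
  = 1.1250 / 2.0000 = 0.56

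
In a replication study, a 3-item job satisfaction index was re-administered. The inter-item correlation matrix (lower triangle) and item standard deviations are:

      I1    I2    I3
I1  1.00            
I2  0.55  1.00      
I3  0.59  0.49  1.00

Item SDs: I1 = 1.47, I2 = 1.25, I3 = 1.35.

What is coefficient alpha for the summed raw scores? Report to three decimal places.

α = 0.781

Σσ²ᵢ = 1.47² + 1.25² + 1.35² = 5.5459
Covariances σ_ij = r_ij · s_i · s_j:
  σ(I1,I2) = 0.55 × 1.47 × 1.25 = 1.0106
  σ(I1,I3) = 0.59 × 1.47 × 1.35 = 1.1709
  σ(I2,I3) = 0.49 × 1.25 × 1.35 = 0.8269
σ²_T = Σσ²ᵢ + 2·Σσ_ij = 5.5459 + 2 × 3.0084 = 11.5627
α = (3/2)·(1 − 5.5459/11.5627) = 0.781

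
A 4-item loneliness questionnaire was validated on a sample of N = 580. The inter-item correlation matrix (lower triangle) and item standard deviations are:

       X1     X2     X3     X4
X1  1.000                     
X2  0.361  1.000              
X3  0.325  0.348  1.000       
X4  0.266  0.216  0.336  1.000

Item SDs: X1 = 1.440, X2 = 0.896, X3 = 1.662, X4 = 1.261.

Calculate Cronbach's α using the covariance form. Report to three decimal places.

α = 0.625

Σσ²ᵢ = 1.440² + 0.896² + 1.662² + 1.261² = 7.2288
Covariances σ_ij = r_ij · s_i · s_j:
  σ(X1,X2) = 0.361 × 1.440 × 0.896 = 0.4658
  σ(X1,X3) = 0.325 × 1.440 × 1.662 = 0.7778
  σ(X1,X4) = 0.266 × 1.440 × 1.261 = 0.4830
  σ(X2,X3) = 0.348 × 0.896 × 1.662 = 0.5182
  σ(X2,X4) = 0.216 × 0.896 × 1.261 = 0.2440
  σ(X3,X4) = 0.336 × 1.662 × 1.261 = 0.7042
σ²_T = Σσ²ᵢ + 2·Σσ_ij = 7.2288 + 2 × 3.1930 = 13.6148
α = (4/3)·(1 − 7.2288/13.6148) = 0.625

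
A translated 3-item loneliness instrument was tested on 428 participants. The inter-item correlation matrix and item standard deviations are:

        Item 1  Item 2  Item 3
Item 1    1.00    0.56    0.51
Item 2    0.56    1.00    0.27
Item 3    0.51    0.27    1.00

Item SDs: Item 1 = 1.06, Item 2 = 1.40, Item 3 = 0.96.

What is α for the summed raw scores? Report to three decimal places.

Σσ²ᵢ = 1.06² + 1.40² + 0.96² = 4.0052
Covariances σ_ij = r_ij · s_i · s_j:
  σ(Item 1,Item 2) = 0.56 × 1.06 × 1.40 = 0.8310
  σ(Item 1,Item 3) = 0.51 × 1.06 × 0.96 = 0.5190
  σ(Item 2,Item 3) = 0.27 × 1.40 × 0.96 = 0.3629
σ²_T = Σσ²ᵢ + 2·Σσ_ij = 4.0052 + 2 × 1.7129 = 7.4310
α = (3/2)·(1 − 4.0052/7.4310) = 0.692

α = 0.692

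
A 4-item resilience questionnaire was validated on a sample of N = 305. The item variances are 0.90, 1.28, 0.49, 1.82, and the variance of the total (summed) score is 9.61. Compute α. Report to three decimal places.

Σσᵢ² = 0.90 + 1.28 + 0.49 + 1.82 = 4.49
α = (k/(k−1))·(1 − Σσᵢ²/σ²_total) = (4/3)·(1 − 4.49/9.61) = 0.710

α = 0.710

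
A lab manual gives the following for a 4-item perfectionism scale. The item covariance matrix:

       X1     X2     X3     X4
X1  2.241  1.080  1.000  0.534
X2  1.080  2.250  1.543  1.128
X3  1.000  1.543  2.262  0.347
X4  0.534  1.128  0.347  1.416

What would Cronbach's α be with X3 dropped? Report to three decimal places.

Remaining items: X1, X2, X4 (k = 3).
Σσ²ᵢ = 2.241 + 2.250 + 1.416 = 5.907
σ²_T = 5.907 + 2 × 2.742 = 11.391
α (item deleted) = (3/2)·(1 − 5.907/11.391) = 0.722

α = 0.722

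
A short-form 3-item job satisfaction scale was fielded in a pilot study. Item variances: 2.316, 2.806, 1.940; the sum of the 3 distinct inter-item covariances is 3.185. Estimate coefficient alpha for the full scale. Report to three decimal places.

Σσᵢ² = 2.316 + 2.806 + 1.940 = 7.062
Sum of distinct covariances = 3.185
σ²_T = Σσᵢ² + 2·Σcov = 7.062 + 2 × 3.185 = 13.432
α = (3/2)·(1 − 7.062/13.432) = 0.711

α = 0.711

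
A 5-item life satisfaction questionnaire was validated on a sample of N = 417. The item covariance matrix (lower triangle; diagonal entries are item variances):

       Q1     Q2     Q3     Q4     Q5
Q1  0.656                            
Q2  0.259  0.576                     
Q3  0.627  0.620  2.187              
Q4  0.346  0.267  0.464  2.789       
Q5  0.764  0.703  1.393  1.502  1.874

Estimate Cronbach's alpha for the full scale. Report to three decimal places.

Σσᵢ² = 0.656 + 0.576 + 2.187 + 2.789 + 1.874 = 8.082
Σ_{i<j} σ_ij = 6.945
Var(T) = 8.082 + 2 × 6.945 = 21.972
α = (k/(k−1))·(1 − Σσᵢ²/Var(T)) = (5/4)·(1 − 8.082/21.972) = 0.790

Cronbach's alpha = 0.790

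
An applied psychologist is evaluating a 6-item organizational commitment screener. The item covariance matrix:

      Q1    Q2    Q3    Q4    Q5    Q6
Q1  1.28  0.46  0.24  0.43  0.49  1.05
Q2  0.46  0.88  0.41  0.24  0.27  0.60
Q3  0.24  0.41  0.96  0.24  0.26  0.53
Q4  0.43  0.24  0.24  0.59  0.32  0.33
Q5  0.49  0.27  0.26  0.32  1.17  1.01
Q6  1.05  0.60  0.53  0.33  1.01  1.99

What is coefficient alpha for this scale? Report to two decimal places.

coefficient alpha = 0.80

Σσ²ᵢ = 1.28 + 0.88 + 0.96 + 0.59 + 1.17 + 1.99 = 6.87
Σ_{i<j} σ_ij = 6.88
σ²_T = 6.87 + 2 × 6.88 = 20.63
α = (k/(k−1))·(1 − Σσ²ᵢ/σ²_T) = (6/5)·(1 − 6.87/20.63) = 0.80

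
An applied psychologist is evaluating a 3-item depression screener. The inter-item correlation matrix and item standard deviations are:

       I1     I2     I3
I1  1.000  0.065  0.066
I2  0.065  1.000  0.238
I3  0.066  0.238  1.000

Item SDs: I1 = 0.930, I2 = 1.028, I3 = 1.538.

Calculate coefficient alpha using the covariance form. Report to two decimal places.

α = 0.30

Σσ²ᵢ = 0.930² + 1.028² + 1.538² = 4.2871
Covariances σ_ij = r_ij · s_i · s_j:
  σ(I1,I2) = 0.065 × 0.930 × 1.028 = 0.0621
  σ(I1,I3) = 0.066 × 0.930 × 1.538 = 0.0944
  σ(I2,I3) = 0.238 × 1.028 × 1.538 = 0.3763
σ²_T = Σσ²ᵢ + 2·Σσ_ij = 4.2871 + 2 × 0.5328 = 5.3527
α = (3/2)·(1 − 4.2871/5.3527) = 0.30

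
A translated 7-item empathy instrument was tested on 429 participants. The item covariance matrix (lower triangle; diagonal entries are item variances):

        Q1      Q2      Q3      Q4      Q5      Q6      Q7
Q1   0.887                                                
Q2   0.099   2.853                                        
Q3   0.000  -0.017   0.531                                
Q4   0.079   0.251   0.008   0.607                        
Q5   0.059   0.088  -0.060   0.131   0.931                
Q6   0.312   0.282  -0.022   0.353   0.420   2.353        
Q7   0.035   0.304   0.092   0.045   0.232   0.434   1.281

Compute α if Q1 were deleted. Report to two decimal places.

Remaining items: Q2, Q3, Q4, Q5, Q6, Q7 (k = 6).
Σσ²ᵢ = 2.853 + 0.531 + 0.607 + 0.931 + 2.353 + 1.281 = 8.556
σ²_total = 8.556 + 2 × 2.541 = 13.638
α (item deleted) = (6/5)·(1 − 8.556/13.638) = 0.45

α = 0.45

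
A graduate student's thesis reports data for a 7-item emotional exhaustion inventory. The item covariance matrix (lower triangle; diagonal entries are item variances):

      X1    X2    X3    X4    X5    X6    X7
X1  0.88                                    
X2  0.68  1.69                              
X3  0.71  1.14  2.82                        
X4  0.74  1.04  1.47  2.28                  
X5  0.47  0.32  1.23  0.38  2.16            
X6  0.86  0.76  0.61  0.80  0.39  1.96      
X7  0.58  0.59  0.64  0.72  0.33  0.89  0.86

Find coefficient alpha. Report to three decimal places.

sum of item variances = 0.88 + 1.69 + 2.82 + 2.28 + 2.16 + 1.96 + 0.86 = 12.65
Sum of the distinct covariances = 15.35
σ²_total = 12.65 + 2 × 15.35 = 43.35
α = (k/(k−1))·(1 − sum of item variances/σ²_total) = (7/6)·(1 − 12.65/43.35) = 0.826

coefficient alpha = 0.826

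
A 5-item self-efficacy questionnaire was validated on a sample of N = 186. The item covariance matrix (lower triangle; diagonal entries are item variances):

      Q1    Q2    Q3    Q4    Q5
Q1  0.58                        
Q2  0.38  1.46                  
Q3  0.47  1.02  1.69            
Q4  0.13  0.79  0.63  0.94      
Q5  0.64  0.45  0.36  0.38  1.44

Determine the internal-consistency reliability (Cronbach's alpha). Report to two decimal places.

α = 0.79

Σσᵢ² = 0.58 + 1.46 + 1.69 + 0.94 + 1.44 = 6.11
Sum of off-diagonal covariances = 5.25
σ²_T = 6.11 + 2 × 5.25 = 16.61
α = (k/(k−1))·(1 − Σσᵢ²/σ²_T) = (5/4)·(1 − 6.11/16.61) = 0.79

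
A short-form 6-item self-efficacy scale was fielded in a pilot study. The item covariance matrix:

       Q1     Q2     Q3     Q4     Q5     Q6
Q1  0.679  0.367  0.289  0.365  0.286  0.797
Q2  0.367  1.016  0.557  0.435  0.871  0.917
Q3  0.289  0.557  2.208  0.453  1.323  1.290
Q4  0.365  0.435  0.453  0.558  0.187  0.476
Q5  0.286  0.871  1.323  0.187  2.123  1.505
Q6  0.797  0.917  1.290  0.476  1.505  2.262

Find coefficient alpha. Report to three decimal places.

α = 0.835

sum of item variances = 0.679 + 1.016 + 2.208 + 0.558 + 2.123 + 2.262 = 8.846
Sum of off-diagonal covariances = 10.118
total variance = 8.846 + 2 × 10.118 = 29.082
α = (k/(k−1))·(1 − sum of item variances/total variance) = (6/5)·(1 − 8.846/29.082) = 0.835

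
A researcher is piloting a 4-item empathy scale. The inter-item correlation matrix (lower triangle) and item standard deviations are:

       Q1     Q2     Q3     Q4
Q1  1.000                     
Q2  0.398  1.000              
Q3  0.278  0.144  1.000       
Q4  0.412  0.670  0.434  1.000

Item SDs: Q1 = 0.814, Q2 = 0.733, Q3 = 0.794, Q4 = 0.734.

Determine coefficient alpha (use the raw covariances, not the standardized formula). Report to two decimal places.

coefficient alpha = 0.71

Σσ²ᵢ = 0.814² + 0.733² + 0.794² + 0.734² = 2.3691
Covariances σ_ij = r_ij · s_i · s_j:
  σ(Q1,Q2) = 0.398 × 0.814 × 0.733 = 0.2375
  σ(Q1,Q3) = 0.278 × 0.814 × 0.794 = 0.1797
  σ(Q1,Q4) = 0.412 × 0.814 × 0.734 = 0.2462
  σ(Q2,Q3) = 0.144 × 0.733 × 0.794 = 0.0838
  σ(Q2,Q4) = 0.670 × 0.733 × 0.734 = 0.3605
  σ(Q3,Q4) = 0.434 × 0.794 × 0.734 = 0.2529
σ²_T = Σσ²ᵢ + 2·Σσ_ij = 2.3691 + 2 × 1.3606 = 5.0903
α = (4/3)·(1 − 2.3691/5.0903) = 0.71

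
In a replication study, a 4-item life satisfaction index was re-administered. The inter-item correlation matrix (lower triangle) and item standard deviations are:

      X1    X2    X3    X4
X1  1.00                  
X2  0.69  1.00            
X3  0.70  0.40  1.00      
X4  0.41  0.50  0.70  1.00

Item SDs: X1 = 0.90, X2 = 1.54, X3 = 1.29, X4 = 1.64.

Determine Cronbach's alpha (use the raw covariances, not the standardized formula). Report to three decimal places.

Σσ²ᵢ = 0.90² + 1.54² + 1.29² + 1.64² = 7.5353
Covariances σ_ij = r_ij · s_i · s_j:
  σ(X1,X2) = 0.69 × 0.90 × 1.54 = 0.9563
  σ(X1,X3) = 0.70 × 0.90 × 1.29 = 0.8127
  σ(X1,X4) = 0.41 × 0.90 × 1.64 = 0.6052
  σ(X2,X3) = 0.40 × 1.54 × 1.29 = 0.7946
  σ(X2,X4) = 0.50 × 1.54 × 1.64 = 1.2628
  σ(X3,X4) = 0.70 × 1.29 × 1.64 = 1.4809
σ²_T = Σσ²ᵢ + 2·Σσ_ij = 7.5353 + 2 × 5.9125 = 19.3603
α = (4/3)·(1 − 7.5353/19.3603) = 0.814

Cronbach's alpha = 0.814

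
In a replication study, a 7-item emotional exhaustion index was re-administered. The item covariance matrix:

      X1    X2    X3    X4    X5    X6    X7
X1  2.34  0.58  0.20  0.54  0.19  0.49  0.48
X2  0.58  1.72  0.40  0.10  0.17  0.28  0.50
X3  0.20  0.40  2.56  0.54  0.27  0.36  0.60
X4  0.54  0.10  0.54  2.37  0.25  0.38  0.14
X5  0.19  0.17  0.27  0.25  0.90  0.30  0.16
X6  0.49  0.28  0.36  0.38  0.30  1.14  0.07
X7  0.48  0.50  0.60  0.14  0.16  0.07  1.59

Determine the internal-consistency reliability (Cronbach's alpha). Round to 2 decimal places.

Cronbach's alpha = 0.61

sum of item variances = 2.34 + 1.72 + 2.56 + 2.37 + 0.90 + 1.14 + 1.59 = 12.62
Σ_{i<j} σ_ij = 7.00
σ²_T = 12.62 + 2 × 7.00 = 26.62
α = (k/(k−1))·(1 − sum of item variances/σ²_T) = (7/6)·(1 − 12.62/26.62) = 0.61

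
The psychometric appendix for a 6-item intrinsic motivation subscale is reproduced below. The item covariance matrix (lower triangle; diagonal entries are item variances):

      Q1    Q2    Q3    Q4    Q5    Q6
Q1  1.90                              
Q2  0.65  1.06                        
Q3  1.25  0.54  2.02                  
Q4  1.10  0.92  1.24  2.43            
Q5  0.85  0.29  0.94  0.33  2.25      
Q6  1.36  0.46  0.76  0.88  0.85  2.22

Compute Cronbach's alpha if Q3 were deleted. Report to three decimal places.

Cronbach's alpha = 0.762

Remaining items: Q1, Q2, Q4, Q5, Q6 (k = 5).
ΣVar(i) = 1.90 + 1.06 + 2.43 + 2.25 + 2.22 = 9.86
Var(T) = 9.86 + 2 × 7.69 = 25.24
α (item deleted) = (5/4)·(1 − 9.86/25.24) = 0.762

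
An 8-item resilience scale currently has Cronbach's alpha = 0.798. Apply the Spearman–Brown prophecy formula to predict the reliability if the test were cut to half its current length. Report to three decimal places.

Length factor m = 1/2
α' = m·α / (1 − (1−m)·α)
   = 1/2 × 0.798 / (1 − (1 − 1/2) × 0.798)
   = 0.3990 / 0.6010 = 0.664

predicted reliability = 0.664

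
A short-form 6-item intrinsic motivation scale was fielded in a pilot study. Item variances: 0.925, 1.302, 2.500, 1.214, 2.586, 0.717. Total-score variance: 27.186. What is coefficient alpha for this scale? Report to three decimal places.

α = 0.792

ΣVar(i) = 0.925 + 1.302 + 2.500 + 1.214 + 2.586 + 0.717 = 9.244
α = (k/(k−1))·(1 − ΣVar(i)/Var(T)) = (6/5)·(1 − 9.244/27.186) = 0.792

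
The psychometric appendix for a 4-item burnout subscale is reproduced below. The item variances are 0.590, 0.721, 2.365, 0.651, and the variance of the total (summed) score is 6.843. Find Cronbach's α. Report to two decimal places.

α = 0.49

sum of item variances = 0.590 + 0.721 + 2.365 + 0.651 = 4.327
α = (k/(k−1))·(1 − sum of item variances/total variance) = (4/3)·(1 − 4.327/6.843) = 0.49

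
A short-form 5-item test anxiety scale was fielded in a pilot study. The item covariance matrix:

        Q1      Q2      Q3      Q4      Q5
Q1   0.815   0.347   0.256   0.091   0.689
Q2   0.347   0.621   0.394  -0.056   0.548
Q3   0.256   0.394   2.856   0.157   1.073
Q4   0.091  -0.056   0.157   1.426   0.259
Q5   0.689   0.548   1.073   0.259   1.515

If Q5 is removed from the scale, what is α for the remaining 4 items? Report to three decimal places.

α = 0.392

Remaining items: Q1, Q2, Q3, Q4 (k = 4).
ΣVar(i) = 0.815 + 0.621 + 2.856 + 1.426 = 5.718
total variance = 5.718 + 2 × 1.189 = 8.096
α (item deleted) = (4/3)·(1 − 5.718/8.096) = 0.392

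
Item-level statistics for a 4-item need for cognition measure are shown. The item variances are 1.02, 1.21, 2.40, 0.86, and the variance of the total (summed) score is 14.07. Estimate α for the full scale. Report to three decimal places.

α = 0.813

Σσᵢ² = 1.02 + 1.21 + 2.40 + 0.86 = 5.49
α = (k/(k−1))·(1 − Σσᵢ²/total variance) = (4/3)·(1 − 5.49/14.07) = 0.813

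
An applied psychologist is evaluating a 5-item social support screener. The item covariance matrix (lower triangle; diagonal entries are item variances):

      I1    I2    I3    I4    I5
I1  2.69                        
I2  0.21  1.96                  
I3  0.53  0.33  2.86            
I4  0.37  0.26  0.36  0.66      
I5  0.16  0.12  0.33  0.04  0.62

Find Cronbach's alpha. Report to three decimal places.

sum of item variances = 2.69 + 1.96 + 2.86 + 0.66 + 0.62 = 8.79
Sum of off-diagonal covariances = 2.71
σ²_total = 8.79 + 2 × 2.71 = 14.21
α = (k/(k−1))·(1 − sum of item variances/σ²_total) = (5/4)·(1 − 8.79/14.21) = 0.477

Cronbach's alpha = 0.477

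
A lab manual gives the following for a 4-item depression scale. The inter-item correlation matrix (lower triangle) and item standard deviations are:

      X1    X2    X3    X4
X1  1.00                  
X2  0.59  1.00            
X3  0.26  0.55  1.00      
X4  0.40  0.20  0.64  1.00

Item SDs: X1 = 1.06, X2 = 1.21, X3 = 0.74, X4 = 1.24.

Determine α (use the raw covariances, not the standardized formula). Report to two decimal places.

α = 0.73

Σσ²ᵢ = 1.06² + 1.21² + 0.74² + 1.24² = 4.6729
Covariances σ_ij = r_ij · s_i · s_j:
  σ(X1,X2) = 0.59 × 1.06 × 1.21 = 0.7567
  σ(X1,X3) = 0.26 × 1.06 × 0.74 = 0.2039
  σ(X1,X4) = 0.40 × 1.06 × 1.24 = 0.5258
  σ(X2,X3) = 0.55 × 1.21 × 0.74 = 0.4925
  σ(X2,X4) = 0.20 × 1.21 × 1.24 = 0.3001
  σ(X3,X4) = 0.64 × 0.74 × 1.24 = 0.5873
σ²_T = Σσ²ᵢ + 2·Σσ_ij = 4.6729 + 2 × 2.8663 = 10.4055
α = (4/3)·(1 − 4.6729/10.4055) = 0.73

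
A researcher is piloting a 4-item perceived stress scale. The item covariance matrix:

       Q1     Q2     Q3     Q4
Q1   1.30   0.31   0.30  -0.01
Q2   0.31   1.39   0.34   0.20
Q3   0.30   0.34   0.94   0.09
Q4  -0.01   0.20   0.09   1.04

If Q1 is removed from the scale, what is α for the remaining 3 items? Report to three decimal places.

α = 0.408

Remaining items: Q2, Q3, Q4 (k = 3).
ΣVar(i) = 1.39 + 0.94 + 1.04 = 3.37
σ²_T = 3.37 + 2 × 0.63 = 4.63
α (item deleted) = (3/2)·(1 − 3.37/4.63) = 0.408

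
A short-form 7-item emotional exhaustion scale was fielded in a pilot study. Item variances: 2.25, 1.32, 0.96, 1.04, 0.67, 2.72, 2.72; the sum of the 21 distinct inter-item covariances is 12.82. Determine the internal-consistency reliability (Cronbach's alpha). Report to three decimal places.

sum of item variances = 2.25 + 1.32 + 0.96 + 1.04 + 0.67 + 2.72 + 2.72 = 11.68
Sum of distinct covariances = 12.82
σ²_total = sum of item variances + 2·Σcov = 11.68 + 2 × 12.82 = 37.32
α = (7/6)·(1 − 11.68/37.32) = 0.802

α = 0.802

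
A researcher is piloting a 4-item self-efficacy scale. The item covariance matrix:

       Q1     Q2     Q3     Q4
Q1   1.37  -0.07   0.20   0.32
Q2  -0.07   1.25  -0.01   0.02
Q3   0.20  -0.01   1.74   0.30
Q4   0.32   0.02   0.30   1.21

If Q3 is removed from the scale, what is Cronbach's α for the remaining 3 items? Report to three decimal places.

Remaining items: Q1, Q2, Q4 (k = 3).
ΣVar(i) = 1.37 + 1.25 + 1.21 = 3.83
σ²_total = 3.83 + 2 × 0.27 = 4.37
α (item deleted) = (3/2)·(1 − 3.83/4.37) = 0.185

α = 0.185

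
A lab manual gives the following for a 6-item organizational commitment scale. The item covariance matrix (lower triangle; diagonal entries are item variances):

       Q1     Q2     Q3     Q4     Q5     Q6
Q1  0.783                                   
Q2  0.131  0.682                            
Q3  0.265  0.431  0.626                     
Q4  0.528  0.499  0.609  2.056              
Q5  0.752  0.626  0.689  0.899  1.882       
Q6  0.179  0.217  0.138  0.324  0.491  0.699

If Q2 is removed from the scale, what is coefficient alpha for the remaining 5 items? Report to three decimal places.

Remaining items: Q1, Q3, Q4, Q5, Q6 (k = 5).
ΣVar(i) = 0.783 + 0.626 + 2.056 + 1.882 + 0.699 = 6.046
Var(T) = 6.046 + 2 × 4.874 = 15.794
α (item deleted) = (5/4)·(1 − 6.046/15.794) = 0.771

coefficient alpha = 0.771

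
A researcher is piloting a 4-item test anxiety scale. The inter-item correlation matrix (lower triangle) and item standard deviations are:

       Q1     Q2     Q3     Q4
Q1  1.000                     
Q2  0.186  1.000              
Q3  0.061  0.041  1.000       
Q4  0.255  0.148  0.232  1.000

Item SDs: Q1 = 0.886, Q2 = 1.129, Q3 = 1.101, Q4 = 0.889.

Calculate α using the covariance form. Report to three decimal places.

α = 0.401

Σσ²ᵢ = 0.886² + 1.129² + 1.101² + 0.889² = 4.0622
Covariances σ_ij = r_ij · s_i · s_j:
  σ(Q1,Q2) = 0.186 × 0.886 × 1.129 = 0.1861
  σ(Q1,Q3) = 0.061 × 0.886 × 1.101 = 0.0595
  σ(Q1,Q4) = 0.255 × 0.886 × 0.889 = 0.2009
  σ(Q2,Q3) = 0.041 × 1.129 × 1.101 = 0.0510
  σ(Q2,Q4) = 0.148 × 1.129 × 0.889 = 0.1485
  σ(Q3,Q4) = 0.232 × 1.101 × 0.889 = 0.2271
σ²_T = Σσ²ᵢ + 2·Σσ_ij = 4.0622 + 2 × 0.8731 = 5.8084
α = (4/3)·(1 − 4.0622/5.8084) = 0.401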